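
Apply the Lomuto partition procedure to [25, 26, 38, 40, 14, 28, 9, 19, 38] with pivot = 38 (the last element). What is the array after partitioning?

Lomuto partition with pivot = 38:

Initial array: [25, 26, 38, 40, 14, 28, 9, 19, 38]

arr[0]=25 <= 38: swap with position 0, array becomes [25, 26, 38, 40, 14, 28, 9, 19, 38]
arr[1]=26 <= 38: swap with position 1, array becomes [25, 26, 38, 40, 14, 28, 9, 19, 38]
arr[2]=38 <= 38: swap with position 2, array becomes [25, 26, 38, 40, 14, 28, 9, 19, 38]
arr[3]=40 > 38: no swap
arr[4]=14 <= 38: swap with position 3, array becomes [25, 26, 38, 14, 40, 28, 9, 19, 38]
arr[5]=28 <= 38: swap with position 4, array becomes [25, 26, 38, 14, 28, 40, 9, 19, 38]
arr[6]=9 <= 38: swap with position 5, array becomes [25, 26, 38, 14, 28, 9, 40, 19, 38]
arr[7]=19 <= 38: swap with position 6, array becomes [25, 26, 38, 14, 28, 9, 19, 40, 38]

Place pivot at position 7: [25, 26, 38, 14, 28, 9, 19, 38, 40]
Pivot position: 7

After partitioning with pivot 38, the array becomes [25, 26, 38, 14, 28, 9, 19, 38, 40]. The pivot is placed at index 7. All elements to the left of the pivot are <= 38, and all elements to the right are > 38.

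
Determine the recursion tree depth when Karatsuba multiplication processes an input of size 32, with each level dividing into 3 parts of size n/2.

For divide and conquer with division factor 2:

Problem sizes at each level:
Level 0: 32
Level 1: 16
Level 2: 8
Level 3: 4
Level 4: 2
Level 5: 1

The root is level 0 and the size-1 base case is level 5 (the tree spans levels 0 through 5, i.e. 6 levels counting the root), so the depth is the number of divisions: log_2(32) = 5

The recursion tree depth is log_2(32) = 5. At each level, the problem size is divided by 2, so it takes 5 divisions to reduce to a base case of size 1. The algorithm makes 3 recursive calls at each level.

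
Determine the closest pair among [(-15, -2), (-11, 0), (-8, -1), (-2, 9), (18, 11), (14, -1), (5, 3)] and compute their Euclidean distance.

Computing all pairwise distances among 7 points:

d((-15, -2), (-11, 0)) = 4.4721
d((-15, -2), (-8, -1)) = 7.0711
d((-15, -2), (-2, 9)) = 17.0294
d((-15, -2), (18, 11)) = 35.4683
d((-15, -2), (14, -1)) = 29.0172
d((-15, -2), (5, 3)) = 20.6155
d((-11, 0), (-8, -1)) = 3.1623 <-- minimum
d((-11, 0), (-2, 9)) = 12.7279
d((-11, 0), (18, 11)) = 31.0161
d((-11, 0), (14, -1)) = 25.02
d((-11, 0), (5, 3)) = 16.2788
d((-8, -1), (-2, 9)) = 11.6619
d((-8, -1), (18, 11)) = 28.6356
d((-8, -1), (14, -1)) = 22.0
d((-8, -1), (5, 3)) = 13.6015
d((-2, 9), (18, 11)) = 20.0998
d((-2, 9), (14, -1)) = 18.868
d((-2, 9), (5, 3)) = 9.2195
d((18, 11), (14, -1)) = 12.6491
d((18, 11), (5, 3)) = 15.2643
d((14, -1), (5, 3)) = 9.8489

Closest pair: (-11, 0) and (-8, -1) with distance 3.1623

The closest pair is (-11, 0) and (-8, -1) with Euclidean distance 3.1623. For 7 points, brute-force pairwise comparison is shown above. For large n, the divide-and-conquer algorithm (sort by x, recurse on halves, check the dividing strip) achieves O(n log n).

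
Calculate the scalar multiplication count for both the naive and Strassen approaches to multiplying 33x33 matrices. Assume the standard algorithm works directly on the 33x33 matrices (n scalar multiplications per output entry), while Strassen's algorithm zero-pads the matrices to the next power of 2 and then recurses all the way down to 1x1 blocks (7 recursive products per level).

Matrix multiplication for 33x33 matrices:

Strassen's algorithm requires power-of-2 dimensions. Pad 33x33 to 64x64 (next power of 2).

Standard algorithm: 33^3 = 35937 multiplications
Strassen's algorithm: 7^(log2(64)) = 7^6 = 117649 multiplications
Difference: 35937 - 117649 = -81712 (Strassen uses MORE here due to padding overhead — for small or just-over-power-of-2 n, padding can outweigh the per-level savings)

Standard: 35937 multiplications (33^3). Strassen: 117649 multiplications (7^6, after padding to 64x64). Strassen reduces 8 recursive multiplications to 7 at each level.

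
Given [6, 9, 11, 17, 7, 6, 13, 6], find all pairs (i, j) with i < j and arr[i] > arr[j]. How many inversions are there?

Finding inversions in [6, 9, 11, 17, 7, 6, 13, 6]:

(1, 4): arr[1]=9 > arr[4]=7
(1, 5): arr[1]=9 > arr[5]=6
(1, 7): arr[1]=9 > arr[7]=6
(2, 4): arr[2]=11 > arr[4]=7
(2, 5): arr[2]=11 > arr[5]=6
(2, 7): arr[2]=11 > arr[7]=6
(3, 4): arr[3]=17 > arr[4]=7
(3, 5): arr[3]=17 > arr[5]=6
(3, 6): arr[3]=17 > arr[6]=13
(3, 7): arr[3]=17 > arr[7]=6
(4, 5): arr[4]=7 > arr[5]=6
(4, 7): arr[4]=7 > arr[7]=6
(6, 7): arr[6]=13 > arr[7]=6

Total inversions: 13

The array has 13 inversion(s): (1,4), (1,5), (1,7), (2,4), (2,5), (2,7), (3,4), (3,5), (3,6), (3,7), (4,5), (4,7), (6,7). Each pair (i,j) satisfies i < j and arr[i] > arr[j].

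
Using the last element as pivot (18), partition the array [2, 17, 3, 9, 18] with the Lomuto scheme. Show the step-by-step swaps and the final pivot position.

Lomuto partition with pivot = 18:

Initial array: [2, 17, 3, 9, 18]

arr[0]=2 <= 18: swap with position 0, array becomes [2, 17, 3, 9, 18]
arr[1]=17 <= 18: swap with position 1, array becomes [2, 17, 3, 9, 18]
arr[2]=3 <= 18: swap with position 2, array becomes [2, 17, 3, 9, 18]
arr[3]=9 <= 18: swap with position 3, array becomes [2, 17, 3, 9, 18]

Place pivot at position 4: [2, 17, 3, 9, 18]
Pivot position: 4

After partitioning with pivot 18, the array becomes [2, 17, 3, 9, 18]. The pivot is placed at index 4. All elements to the left of the pivot are <= 18, and all elements to the right are > 18.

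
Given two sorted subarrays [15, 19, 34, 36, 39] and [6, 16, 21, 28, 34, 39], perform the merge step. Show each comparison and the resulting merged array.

Merging process:

Compare 15 vs 6: take 6 from right. Merged: [6]
Compare 15 vs 16: take 15 from left. Merged: [6, 15]
Compare 19 vs 16: take 16 from right. Merged: [6, 15, 16]
Compare 19 vs 21: take 19 from left. Merged: [6, 15, 16, 19]
Compare 34 vs 21: take 21 from right. Merged: [6, 15, 16, 19, 21]
Compare 34 vs 28: take 28 from right. Merged: [6, 15, 16, 19, 21, 28]
Compare 34 vs 34: take 34 from left. Merged: [6, 15, 16, 19, 21, 28, 34]
Compare 36 vs 34: take 34 from right. Merged: [6, 15, 16, 19, 21, 28, 34, 34]
Compare 36 vs 39: take 36 from left. Merged: [6, 15, 16, 19, 21, 28, 34, 34, 36]
Compare 39 vs 39: take 39 from left. Merged: [6, 15, 16, 19, 21, 28, 34, 34, 36, 39]
Append remaining from right: [39]. Merged: [6, 15, 16, 19, 21, 28, 34, 34, 36, 39, 39]

Final merged array: [6, 15, 16, 19, 21, 28, 34, 34, 36, 39, 39]
Total comparisons: 10

The merged array is [6, 15, 16, 19, 21, 28, 34, 34, 36, 39, 39], requiring 10 comparisons. The merge step runs in O(n) time where n is the total number of elements.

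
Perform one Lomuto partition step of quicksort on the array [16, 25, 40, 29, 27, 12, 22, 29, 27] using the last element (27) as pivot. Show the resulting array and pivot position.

Lomuto partition with pivot = 27:

Initial array: [16, 25, 40, 29, 27, 12, 22, 29, 27]

arr[0]=16 <= 27: swap with position 0, array becomes [16, 25, 40, 29, 27, 12, 22, 29, 27]
arr[1]=25 <= 27: swap with position 1, array becomes [16, 25, 40, 29, 27, 12, 22, 29, 27]
arr[2]=40 > 27: no swap
arr[3]=29 > 27: no swap
arr[4]=27 <= 27: swap with position 2, array becomes [16, 25, 27, 29, 40, 12, 22, 29, 27]
arr[5]=12 <= 27: swap with position 3, array becomes [16, 25, 27, 12, 40, 29, 22, 29, 27]
arr[6]=22 <= 27: swap with position 4, array becomes [16, 25, 27, 12, 22, 29, 40, 29, 27]
arr[7]=29 > 27: no swap

Place pivot at position 5: [16, 25, 27, 12, 22, 27, 40, 29, 29]
Pivot position: 5

After partitioning with pivot 27, the array becomes [16, 25, 27, 12, 22, 27, 40, 29, 29]. The pivot is placed at index 5. All elements to the left of the pivot are <= 27, and all elements to the right are > 27.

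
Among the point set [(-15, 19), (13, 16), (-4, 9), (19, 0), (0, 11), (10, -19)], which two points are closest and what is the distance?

Computing all pairwise distances among 6 points:

d((-15, 19), (13, 16)) = 28.1603
d((-15, 19), (-4, 9)) = 14.8661
d((-15, 19), (19, 0)) = 38.9487
d((-15, 19), (0, 11)) = 17.0
d((-15, 19), (10, -19)) = 45.4863
d((13, 16), (-4, 9)) = 18.3848
d((13, 16), (19, 0)) = 17.088
d((13, 16), (0, 11)) = 13.9284
d((13, 16), (10, -19)) = 35.1283
d((-4, 9), (19, 0)) = 24.6982
d((-4, 9), (0, 11)) = 4.4721 <-- minimum
d((-4, 9), (10, -19)) = 31.305
d((19, 0), (0, 11)) = 21.9545
d((19, 0), (10, -19)) = 21.0238
d((0, 11), (10, -19)) = 31.6228

Closest pair: (-4, 9) and (0, 11) with distance 4.4721

The closest pair is (-4, 9) and (0, 11) with Euclidean distance 4.4721. For 6 points, brute-force pairwise comparison is shown above. For large n, the divide-and-conquer algorithm (sort by x, recurse on halves, check the dividing strip) achieves O(n log n).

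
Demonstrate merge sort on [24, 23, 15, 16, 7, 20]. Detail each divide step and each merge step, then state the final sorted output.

Merge sort trace:

Split: [24, 23, 15, 16, 7, 20] -> [24, 23, 15] and [16, 7, 20]
  Split: [24, 23, 15] -> [24] and [23, 15]
    Split: [23, 15] -> [23] and [15]
    Merge: [23] + [15] -> [15, 23]
  Merge: [24] + [15, 23] -> [15, 23, 24]
  Split: [16, 7, 20] -> [16] and [7, 20]
    Split: [7, 20] -> [7] and [20]
    Merge: [7] + [20] -> [7, 20]
  Merge: [16] + [7, 20] -> [7, 16, 20]
Merge: [15, 23, 24] + [7, 16, 20] -> [7, 15, 16, 20, 23, 24]

Final sorted array: [7, 15, 16, 20, 23, 24]

The merge sort proceeds by recursively splitting the array and merging sorted halves.
After all merges, the sorted array is [7, 15, 16, 20, 23, 24].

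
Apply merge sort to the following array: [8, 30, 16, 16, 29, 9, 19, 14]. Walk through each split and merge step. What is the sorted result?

Merge sort trace:

Split: [8, 30, 16, 16, 29, 9, 19, 14] -> [8, 30, 16, 16] and [29, 9, 19, 14]
  Split: [8, 30, 16, 16] -> [8, 30] and [16, 16]
    Split: [8, 30] -> [8] and [30]
    Merge: [8] + [30] -> [8, 30]
    Split: [16, 16] -> [16] and [16]
    Merge: [16] + [16] -> [16, 16]
  Merge: [8, 30] + [16, 16] -> [8, 16, 16, 30]
  Split: [29, 9, 19, 14] -> [29, 9] and [19, 14]
    Split: [29, 9] -> [29] and [9]
    Merge: [29] + [9] -> [9, 29]
    Split: [19, 14] -> [19] and [14]
    Merge: [19] + [14] -> [14, 19]
  Merge: [9, 29] + [14, 19] -> [9, 14, 19, 29]
Merge: [8, 16, 16, 30] + [9, 14, 19, 29] -> [8, 9, 14, 16, 16, 19, 29, 30]

Final sorted array: [8, 9, 14, 16, 16, 19, 29, 30]

The merge sort proceeds by recursively splitting the array and merging sorted halves.
After all merges, the sorted array is [8, 9, 14, 16, 16, 19, 29, 30].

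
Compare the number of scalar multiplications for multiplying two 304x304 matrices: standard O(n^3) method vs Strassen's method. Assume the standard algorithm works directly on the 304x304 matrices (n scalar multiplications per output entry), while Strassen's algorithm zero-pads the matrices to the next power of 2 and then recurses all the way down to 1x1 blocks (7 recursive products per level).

Matrix multiplication for 304x304 matrices:

Strassen's algorithm requires power-of-2 dimensions. Pad 304x304 to 512x512 (next power of 2).

Standard algorithm: 304^3 = 28094464 multiplications
Strassen's algorithm: 7^(log2(512)) = 7^9 = 40353607 multiplications
Difference: 28094464 - 40353607 = -12259143 (Strassen uses MORE here due to padding overhead — for small or just-over-power-of-2 n, padding can outweigh the per-level savings)

Standard: 28094464 multiplications (304^3). Strassen: 40353607 multiplications (7^9, after padding to 512x512). Strassen reduces 8 recursive multiplications to 7 at each level.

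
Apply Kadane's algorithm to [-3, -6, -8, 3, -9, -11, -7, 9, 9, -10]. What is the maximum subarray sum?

Using Kadane's algorithm on [-3, -6, -8, 3, -9, -11, -7, 9, 9, -10]:

Scanning through the array:
Position 1 (value -6): max_ending_here = -6, max_so_far = -3
Position 2 (value -8): max_ending_here = -8, max_so_far = -3
Position 3 (value 3): max_ending_here = 3, max_so_far = 3
Position 4 (value -9): max_ending_here = -6, max_so_far = 3
Position 5 (value -11): max_ending_here = -11, max_so_far = 3
Position 6 (value -7): max_ending_here = -7, max_so_far = 3
Position 7 (value 9): max_ending_here = 9, max_so_far = 9
Position 8 (value 9): max_ending_here = 18, max_so_far = 18
Position 9 (value -10): max_ending_here = 8, max_so_far = 18

Maximum subarray: [9, 9]
Maximum sum: 18

The maximum subarray is [9, 9] with sum 18. This subarray runs from index 7 to index 8.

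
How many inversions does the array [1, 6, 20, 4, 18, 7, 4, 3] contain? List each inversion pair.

Finding inversions in [1, 6, 20, 4, 18, 7, 4, 3]:

(1, 3): arr[1]=6 > arr[3]=4
(1, 6): arr[1]=6 > arr[6]=4
(1, 7): arr[1]=6 > arr[7]=3
(2, 3): arr[2]=20 > arr[3]=4
(2, 4): arr[2]=20 > arr[4]=18
(2, 5): arr[2]=20 > arr[5]=7
(2, 6): arr[2]=20 > arr[6]=4
(2, 7): arr[2]=20 > arr[7]=3
(3, 7): arr[3]=4 > arr[7]=3
(4, 5): arr[4]=18 > arr[5]=7
(4, 6): arr[4]=18 > arr[6]=4
(4, 7): arr[4]=18 > arr[7]=3
(5, 6): arr[5]=7 > arr[6]=4
(5, 7): arr[5]=7 > arr[7]=3
(6, 7): arr[6]=4 > arr[7]=3

Total inversions: 15

The array has 15 inversion(s): (1,3), (1,6), (1,7), (2,3), (2,4), (2,5), (2,6), (2,7), (3,7), (4,5), (4,6), (4,7), (5,6), (5,7), (6,7). Each pair (i,j) satisfies i < j and arr[i] > arr[j].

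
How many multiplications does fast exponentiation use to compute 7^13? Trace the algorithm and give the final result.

Computing 7^13 by squaring (build up from 7^1; each line after the first costs one multiplication):

7^1 = 7
7^2 = (7^1)^2 = 7^2 = 49
7^3 = 7 * 7^2 = 7 * 49 = 343
7^6 = (7^3)^2 = 343^2 = 117649
7^12 = (7^6)^2 = 117649^2 = 13841287201
7^13 = 7 * 7^12 = 7 * 13841287201 = 96889010407

Result: 96889010407
Multiplications needed: 5 (5 lines after 7^1)

7^13 = 96889010407. Using exponentiation by squaring, this requires 5 multiplications. The key idea: if the exponent is even, square the half-power; if odd, multiply by the base once.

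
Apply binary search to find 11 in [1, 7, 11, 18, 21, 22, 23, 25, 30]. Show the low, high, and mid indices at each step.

Binary search for 11 in [1, 7, 11, 18, 21, 22, 23, 25, 30]:

lo=0, hi=8, mid=4, arr[mid]=21 -> 21 > 11, search left half
lo=0, hi=3, mid=1, arr[mid]=7 -> 7 < 11, search right half
lo=2, hi=3, mid=2, arr[mid]=11 -> Found target at index 2!

Binary search finds 11 at index 2 after 3 comparisons. The search repeatedly halves the search space by comparing with the middle element.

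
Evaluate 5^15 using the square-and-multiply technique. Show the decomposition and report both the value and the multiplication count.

Computing 5^15 by squaring (build up from 5^1; each line after the first costs one multiplication):

5^1 = 5
5^2 = (5^1)^2 = 5^2 = 25
5^3 = 5 * 5^2 = 5 * 25 = 125
5^6 = (5^3)^2 = 125^2 = 15625
5^7 = 5 * 5^6 = 5 * 15625 = 78125
5^14 = (5^7)^2 = 78125^2 = 6103515625
5^15 = 5 * 5^14 = 5 * 6103515625 = 30517578125

Result: 30517578125
Multiplications needed: 6 (6 lines after 5^1)

5^15 = 30517578125. Using exponentiation by squaring, this requires 6 multiplications. The key idea: if the exponent is even, square the half-power; if odd, multiply by the base once.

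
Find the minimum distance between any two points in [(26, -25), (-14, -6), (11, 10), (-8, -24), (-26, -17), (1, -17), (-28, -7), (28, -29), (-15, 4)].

Computing all pairwise distances among 9 points:

d((26, -25), (-14, -6)) = 44.2832
d((26, -25), (11, 10)) = 38.0789
d((26, -25), (-8, -24)) = 34.0147
d((26, -25), (-26, -17)) = 52.6118
d((26, -25), (1, -17)) = 26.2488
d((26, -25), (-28, -7)) = 56.921
d((26, -25), (28, -29)) = 4.4721 <-- minimum
d((26, -25), (-15, 4)) = 50.2195
d((-14, -6), (11, 10)) = 29.6816
d((-14, -6), (-8, -24)) = 18.9737
d((-14, -6), (-26, -17)) = 16.2788
d((-14, -6), (1, -17)) = 18.6011
d((-14, -6), (-28, -7)) = 14.0357
d((-14, -6), (28, -29)) = 47.8853
d((-14, -6), (-15, 4)) = 10.0499
d((11, 10), (-8, -24)) = 38.9487
d((11, 10), (-26, -17)) = 45.8039
d((11, 10), (1, -17)) = 28.7924
d((11, 10), (-28, -7)) = 42.5441
d((11, 10), (28, -29)) = 42.5441
d((11, 10), (-15, 4)) = 26.6833
d((-8, -24), (-26, -17)) = 19.3132
d((-8, -24), (1, -17)) = 11.4018
d((-8, -24), (-28, -7)) = 26.2488
d((-8, -24), (28, -29)) = 36.3456
d((-8, -24), (-15, 4)) = 28.8617
d((-26, -17), (1, -17)) = 27.0
d((-26, -17), (-28, -7)) = 10.198
d((-26, -17), (28, -29)) = 55.3173
d((-26, -17), (-15, 4)) = 23.7065
d((1, -17), (-28, -7)) = 30.6757
d((1, -17), (28, -29)) = 29.5466
d((1, -17), (-15, 4)) = 26.4008
d((-28, -7), (28, -29)) = 60.1664
d((-28, -7), (-15, 4)) = 17.0294
d((28, -29), (-15, 4)) = 54.2033

Closest pair: (26, -25) and (28, -29) with distance 4.4721

The closest pair is (26, -25) and (28, -29) with Euclidean distance 4.4721. For 9 points, brute-force pairwise comparison is shown above. For large n, the divide-and-conquer algorithm (sort by x, recurse on halves, check the dividing strip) achieves O(n log n).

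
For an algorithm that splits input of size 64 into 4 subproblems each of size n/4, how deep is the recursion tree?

For divide and conquer with division factor 4:

Problem sizes at each level:
Level 0: 64
Level 1: 16
Level 2: 4
Level 3: 1

The root is level 0 and the size-1 base case is level 3 (the tree spans levels 0 through 3, i.e. 4 levels counting the root), so the depth is the number of divisions: log_4(64) = 3

The recursion tree depth is log_4(64) = 3. At each level, the problem size is divided by 4, so it takes 3 divisions to reduce to a base case of size 1. The algorithm makes 4 recursive calls at each level.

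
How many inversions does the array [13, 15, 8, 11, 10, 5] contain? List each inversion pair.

Finding inversions in [13, 15, 8, 11, 10, 5]:

(0, 2): arr[0]=13 > arr[2]=8
(0, 3): arr[0]=13 > arr[3]=11
(0, 4): arr[0]=13 > arr[4]=10
(0, 5): arr[0]=13 > arr[5]=5
(1, 2): arr[1]=15 > arr[2]=8
(1, 3): arr[1]=15 > arr[3]=11
(1, 4): arr[1]=15 > arr[4]=10
(1, 5): arr[1]=15 > arr[5]=5
(2, 5): arr[2]=8 > arr[5]=5
(3, 4): arr[3]=11 > arr[4]=10
(3, 5): arr[3]=11 > arr[5]=5
(4, 5): arr[4]=10 > arr[5]=5

Total inversions: 12

The array has 12 inversion(s): (0,2), (0,3), (0,4), (0,5), (1,2), (1,3), (1,4), (1,5), (2,5), (3,4), (3,5), (4,5). Each pair (i,j) satisfies i < j and arr[i] > arr[j].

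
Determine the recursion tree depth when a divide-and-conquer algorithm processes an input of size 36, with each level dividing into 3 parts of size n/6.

For divide and conquer with division factor 6:

Problem sizes at each level:
Level 0: 36
Level 1: 6
Level 2: 1

The root is level 0 and the size-1 base case is level 2 (the tree spans levels 0 through 2, i.e. 3 levels counting the root), so the depth is the number of divisions: log_6(36) = 2

The recursion tree depth is log_6(36) = 2. At each level, the problem size is divided by 6, so it takes 2 divisions to reduce to a base case of size 1. The algorithm makes 3 recursive calls at each level.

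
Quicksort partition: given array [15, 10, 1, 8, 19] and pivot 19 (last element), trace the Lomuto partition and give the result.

Lomuto partition with pivot = 19:

Initial array: [15, 10, 1, 8, 19]

arr[0]=15 <= 19: swap with position 0, array becomes [15, 10, 1, 8, 19]
arr[1]=10 <= 19: swap with position 1, array becomes [15, 10, 1, 8, 19]
arr[2]=1 <= 19: swap with position 2, array becomes [15, 10, 1, 8, 19]
arr[3]=8 <= 19: swap with position 3, array becomes [15, 10, 1, 8, 19]

Place pivot at position 4: [15, 10, 1, 8, 19]
Pivot position: 4

After partitioning with pivot 19, the array becomes [15, 10, 1, 8, 19]. The pivot is placed at index 4. All elements to the left of the pivot are <= 19, and all elements to the right are > 19.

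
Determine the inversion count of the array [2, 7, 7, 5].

Finding inversions in [2, 7, 7, 5]:

(1, 3): arr[1]=7 > arr[3]=5
(2, 3): arr[2]=7 > arr[3]=5

Total inversions: 2

The array has 2 inversion(s): (1,3), (2,3). Each pair (i,j) satisfies i < j and arr[i] > arr[j].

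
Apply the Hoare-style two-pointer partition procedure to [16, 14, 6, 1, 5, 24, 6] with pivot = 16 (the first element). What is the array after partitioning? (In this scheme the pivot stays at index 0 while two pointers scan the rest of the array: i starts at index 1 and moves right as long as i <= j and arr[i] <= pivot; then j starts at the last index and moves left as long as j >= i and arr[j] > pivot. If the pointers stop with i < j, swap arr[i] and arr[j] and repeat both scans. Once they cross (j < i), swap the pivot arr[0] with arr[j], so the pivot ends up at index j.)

Hoare-style two-pointer partition with pivot = 16:

Initial array: [16, 14, 6, 1, 5, 24, 6]

Pointers start at i = 1, j = 6.
i stops at index 5 (arr[5]=24 > 16), j stops at index 6 (arr[6]=6 <= 16): swap arr[5] and arr[6], array becomes [16, 14, 6, 1, 5, 6, 24]
i ends at 6, j ends at 5: the pointers have crossed (j < i), so scanning stops.

Swap pivot arr[0] with arr[5] to place pivot at position 5: [6, 14, 6, 1, 5, 16, 24]
Pivot position: 5

After partitioning with pivot 16, the array becomes [6, 14, 6, 1, 5, 16, 24]. The pivot is placed at index 5. All elements to the left of the pivot are <= 16, and all elements to the right are > 16.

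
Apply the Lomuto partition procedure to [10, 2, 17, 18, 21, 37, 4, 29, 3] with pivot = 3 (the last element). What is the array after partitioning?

Lomuto partition with pivot = 3:

Initial array: [10, 2, 17, 18, 21, 37, 4, 29, 3]

arr[0]=10 > 3: no swap
arr[1]=2 <= 3: swap with position 0, array becomes [2, 10, 17, 18, 21, 37, 4, 29, 3]
arr[2]=17 > 3: no swap
arr[3]=18 > 3: no swap
arr[4]=21 > 3: no swap
arr[5]=37 > 3: no swap
arr[6]=4 > 3: no swap
arr[7]=29 > 3: no swap

Place pivot at position 1: [2, 3, 17, 18, 21, 37, 4, 29, 10]
Pivot position: 1

After partitioning with pivot 3, the array becomes [2, 3, 17, 18, 21, 37, 4, 29, 10]. The pivot is placed at index 1. All elements to the left of the pivot are <= 3, and all elements to the right are > 3.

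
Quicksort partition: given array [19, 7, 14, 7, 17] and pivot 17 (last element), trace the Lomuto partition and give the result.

Lomuto partition with pivot = 17:

Initial array: [19, 7, 14, 7, 17]

arr[0]=19 > 17: no swap
arr[1]=7 <= 17: swap with position 0, array becomes [7, 19, 14, 7, 17]
arr[2]=14 <= 17: swap with position 1, array becomes [7, 14, 19, 7, 17]
arr[3]=7 <= 17: swap with position 2, array becomes [7, 14, 7, 19, 17]

Place pivot at position 3: [7, 14, 7, 17, 19]
Pivot position: 3

After partitioning with pivot 17, the array becomes [7, 14, 7, 17, 19]. The pivot is placed at index 3. All elements to the left of the pivot are <= 17, and all elements to the right are > 17.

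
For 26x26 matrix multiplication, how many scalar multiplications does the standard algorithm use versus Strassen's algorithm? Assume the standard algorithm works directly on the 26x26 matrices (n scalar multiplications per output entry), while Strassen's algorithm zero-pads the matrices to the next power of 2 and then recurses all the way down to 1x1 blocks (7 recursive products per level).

Matrix multiplication for 26x26 matrices:

Strassen's algorithm requires power-of-2 dimensions. Pad 26x26 to 32x32 (next power of 2).

Standard algorithm: 26^3 = 17576 multiplications
Strassen's algorithm: 7^(log2(32)) = 7^5 = 16807 multiplications
Savings: 17576 - 16807 = 769 multiplications

Standard: 17576 multiplications (26^3). Strassen: 16807 multiplications (7^5, after padding to 32x32). Strassen reduces 8 recursive multiplications to 7 at each level.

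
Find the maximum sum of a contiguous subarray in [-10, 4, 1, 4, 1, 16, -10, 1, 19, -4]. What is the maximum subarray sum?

Using Kadane's algorithm on [-10, 4, 1, 4, 1, 16, -10, 1, 19, -4]:

Scanning through the array:
Position 1 (value 4): max_ending_here = 4, max_so_far = 4
Position 2 (value 1): max_ending_here = 5, max_so_far = 5
Position 3 (value 4): max_ending_here = 9, max_so_far = 9
Position 4 (value 1): max_ending_here = 10, max_so_far = 10
Position 5 (value 16): max_ending_here = 26, max_so_far = 26
Position 6 (value -10): max_ending_here = 16, max_so_far = 26
Position 7 (value 1): max_ending_here = 17, max_so_far = 26
Position 8 (value 19): max_ending_here = 36, max_so_far = 36
Position 9 (value -4): max_ending_here = 32, max_so_far = 36

Maximum subarray: [4, 1, 4, 1, 16, -10, 1, 19]
Maximum sum: 36

The maximum subarray is [4, 1, 4, 1, 16, -10, 1, 19] with sum 36. This subarray runs from index 1 to index 8.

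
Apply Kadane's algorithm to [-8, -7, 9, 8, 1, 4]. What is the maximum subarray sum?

Using Kadane's algorithm on [-8, -7, 9, 8, 1, 4]:

Scanning through the array:
Position 1 (value -7): max_ending_here = -7, max_so_far = -7
Position 2 (value 9): max_ending_here = 9, max_so_far = 9
Position 3 (value 8): max_ending_here = 17, max_so_far = 17
Position 4 (value 1): max_ending_here = 18, max_so_far = 18
Position 5 (value 4): max_ending_here = 22, max_so_far = 22

Maximum subarray: [9, 8, 1, 4]
Maximum sum: 22

The maximum subarray is [9, 8, 1, 4] with sum 22. This subarray runs from index 2 to index 5.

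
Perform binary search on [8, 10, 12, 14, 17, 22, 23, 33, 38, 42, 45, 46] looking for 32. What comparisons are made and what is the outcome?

Binary search for 32 in [8, 10, 12, 14, 17, 22, 23, 33, 38, 42, 45, 46]:

lo=0, hi=11, mid=5, arr[mid]=22 -> 22 < 32, search right half
lo=6, hi=11, mid=8, arr[mid]=38 -> 38 > 32, search left half
lo=6, hi=7, mid=6, arr[mid]=23 -> 23 < 32, search right half
lo=7, hi=7, mid=7, arr[mid]=33 -> 33 > 32, search left half
lo=7 > hi=6, target 32 not found

Binary search determines that 32 is not in the array after 4 comparisons. The search space was exhausted without finding the target.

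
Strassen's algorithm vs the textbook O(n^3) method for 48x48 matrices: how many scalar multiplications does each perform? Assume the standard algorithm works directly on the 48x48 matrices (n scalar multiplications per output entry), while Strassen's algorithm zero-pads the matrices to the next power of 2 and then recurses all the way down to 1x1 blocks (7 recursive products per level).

Matrix multiplication for 48x48 matrices:

Strassen's algorithm requires power-of-2 dimensions. Pad 48x48 to 64x64 (next power of 2).

Standard algorithm: 48^3 = 110592 multiplications
Strassen's algorithm: 7^(log2(64)) = 7^6 = 117649 multiplications
Difference: 110592 - 117649 = -7057 (Strassen uses MORE here due to padding overhead — for small or just-over-power-of-2 n, padding can outweigh the per-level savings)

Standard: 110592 multiplications (48^3). Strassen: 117649 multiplications (7^6, after padding to 64x64). Strassen reduces 8 recursive multiplications to 7 at each level.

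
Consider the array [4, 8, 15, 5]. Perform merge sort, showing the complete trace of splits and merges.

Merge sort trace:

Split: [4, 8, 15, 5] -> [4, 8] and [15, 5]
  Split: [4, 8] -> [4] and [8]
  Merge: [4] + [8] -> [4, 8]
  Split: [15, 5] -> [15] and [5]
  Merge: [15] + [5] -> [5, 15]
Merge: [4, 8] + [5, 15] -> [4, 5, 8, 15]

Final sorted array: [4, 5, 8, 15]

The merge sort proceeds by recursively splitting the array and merging sorted halves.
After all merges, the sorted array is [4, 5, 8, 15].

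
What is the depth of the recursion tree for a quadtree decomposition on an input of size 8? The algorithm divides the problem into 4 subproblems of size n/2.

For divide and conquer with division factor 2:

Problem sizes at each level:
Level 0: 8
Level 1: 4
Level 2: 2
Level 3: 1

The root is level 0 and the size-1 base case is level 3 (the tree spans levels 0 through 3, i.e. 4 levels counting the root), so the depth is the number of divisions: log_2(8) = 3

The recursion tree depth is log_2(8) = 3. At each level, the problem size is divided by 2, so it takes 3 divisions to reduce to a base case of size 1. The algorithm makes 4 recursive calls at each level.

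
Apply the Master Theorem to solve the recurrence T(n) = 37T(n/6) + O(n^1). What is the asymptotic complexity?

Master Theorem for T(n) = 37T(n/6) + O(n^1):

a = 37, b = 6, c = 1
log_b(a) = log_6(37) = 2.0153

Case 1: c = 1 < log_6(37) = 2.0153
T(n) = O(n^(log_6 37))

For T(n) = 37T(n/6) + O(n^1): log_6(37) = 2.0153. This is Case 1 of the Master Theorem (c < log_b(a), work dominated by leaves), giving O(n^(log_6 37)).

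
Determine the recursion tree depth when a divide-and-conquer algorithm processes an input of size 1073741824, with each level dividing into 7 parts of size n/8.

For divide and conquer with division factor 8:

Problem sizes at each level:
Level 0: 1073741824
Level 1: 134217728
Level 2: 16777216
Level 3: 2097152
Level 4: 262144
Level 5: 32768
Level 6: 4096
Level 7: 512
Level 8: 64
Level 9: 8
Level 10: 1

The root is level 0 and the size-1 base case is level 10 (the tree spans levels 0 through 10, i.e. 11 levels counting the root), so the depth is the number of divisions: log_8(1073741824) = 10

The recursion tree depth is log_8(1073741824) = 10. At each level, the problem size is divided by 8, so it takes 10 divisions to reduce to a base case of size 1. The algorithm makes 7 recursive calls at each level.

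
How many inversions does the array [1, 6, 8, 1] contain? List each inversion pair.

Finding inversions in [1, 6, 8, 1]:

(1, 3): arr[1]=6 > arr[3]=1
(2, 3): arr[2]=8 > arr[3]=1

Total inversions: 2

The array has 2 inversion(s): (1,3), (2,3). Each pair (i,j) satisfies i < j and arr[i] > arr[j].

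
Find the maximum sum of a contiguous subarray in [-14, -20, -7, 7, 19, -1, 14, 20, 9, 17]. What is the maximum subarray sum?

Using Kadane's algorithm on [-14, -20, -7, 7, 19, -1, 14, 20, 9, 17]:

Scanning through the array:
Position 1 (value -20): max_ending_here = -20, max_so_far = -14
Position 2 (value -7): max_ending_here = -7, max_so_far = -7
Position 3 (value 7): max_ending_here = 7, max_so_far = 7
Position 4 (value 19): max_ending_here = 26, max_so_far = 26
Position 5 (value -1): max_ending_here = 25, max_so_far = 26
Position 6 (value 14): max_ending_here = 39, max_so_far = 39
Position 7 (value 20): max_ending_here = 59, max_so_far = 59
Position 8 (value 9): max_ending_here = 68, max_so_far = 68
Position 9 (value 17): max_ending_here = 85, max_so_far = 85

Maximum subarray: [7, 19, -1, 14, 20, 9, 17]
Maximum sum: 85

The maximum subarray is [7, 19, -1, 14, 20, 9, 17] with sum 85. This subarray runs from index 3 to index 9.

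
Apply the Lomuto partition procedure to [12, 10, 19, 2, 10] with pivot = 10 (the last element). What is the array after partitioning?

Lomuto partition with pivot = 10:

Initial array: [12, 10, 19, 2, 10]

arr[0]=12 > 10: no swap
arr[1]=10 <= 10: swap with position 0, array becomes [10, 12, 19, 2, 10]
arr[2]=19 > 10: no swap
arr[3]=2 <= 10: swap with position 1, array becomes [10, 2, 19, 12, 10]

Place pivot at position 2: [10, 2, 10, 12, 19]
Pivot position: 2

After partitioning with pivot 10, the array becomes [10, 2, 10, 12, 19]. The pivot is placed at index 2. All elements to the left of the pivot are <= 10, and all elements to the right are > 10.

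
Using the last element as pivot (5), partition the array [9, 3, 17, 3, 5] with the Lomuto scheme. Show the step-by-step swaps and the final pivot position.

Lomuto partition with pivot = 5:

Initial array: [9, 3, 17, 3, 5]

arr[0]=9 > 5: no swap
arr[1]=3 <= 5: swap with position 0, array becomes [3, 9, 17, 3, 5]
arr[2]=17 > 5: no swap
arr[3]=3 <= 5: swap with position 1, array becomes [3, 3, 17, 9, 5]

Place pivot at position 2: [3, 3, 5, 9, 17]
Pivot position: 2

After partitioning with pivot 5, the array becomes [3, 3, 5, 9, 17]. The pivot is placed at index 2. All elements to the left of the pivot are <= 5, and all elements to the right are > 5.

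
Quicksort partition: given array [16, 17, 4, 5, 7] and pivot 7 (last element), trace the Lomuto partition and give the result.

Lomuto partition with pivot = 7:

Initial array: [16, 17, 4, 5, 7]

arr[0]=16 > 7: no swap
arr[1]=17 > 7: no swap
arr[2]=4 <= 7: swap with position 0, array becomes [4, 17, 16, 5, 7]
arr[3]=5 <= 7: swap with position 1, array becomes [4, 5, 16, 17, 7]

Place pivot at position 2: [4, 5, 7, 17, 16]
Pivot position: 2

After partitioning with pivot 7, the array becomes [4, 5, 7, 17, 16]. The pivot is placed at index 2. All elements to the left of the pivot are <= 7, and all elements to the right are > 7.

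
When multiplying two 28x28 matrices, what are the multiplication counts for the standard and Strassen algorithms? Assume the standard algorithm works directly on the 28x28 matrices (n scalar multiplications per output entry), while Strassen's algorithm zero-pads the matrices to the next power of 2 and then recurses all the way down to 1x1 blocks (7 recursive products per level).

Matrix multiplication for 28x28 matrices:

Strassen's algorithm requires power-of-2 dimensions. Pad 28x28 to 32x32 (next power of 2).

Standard algorithm: 28^3 = 21952 multiplications
Strassen's algorithm: 7^(log2(32)) = 7^5 = 16807 multiplications
Savings: 21952 - 16807 = 5145 multiplications

Standard: 21952 multiplications (28^3). Strassen: 16807 multiplications (7^5, after padding to 32x32). Strassen reduces 8 recursive multiplications to 7 at each level.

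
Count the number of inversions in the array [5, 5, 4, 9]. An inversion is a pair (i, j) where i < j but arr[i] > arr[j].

Finding inversions in [5, 5, 4, 9]:

(0, 2): arr[0]=5 > arr[2]=4
(1, 2): arr[1]=5 > arr[2]=4

Total inversions: 2

The array has 2 inversion(s): (0,2), (1,2). Each pair (i,j) satisfies i < j and arr[i] > arr[j].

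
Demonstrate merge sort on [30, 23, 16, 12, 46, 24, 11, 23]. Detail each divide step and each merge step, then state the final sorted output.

Merge sort trace:

Split: [30, 23, 16, 12, 46, 24, 11, 23] -> [30, 23, 16, 12] and [46, 24, 11, 23]
  Split: [30, 23, 16, 12] -> [30, 23] and [16, 12]
    Split: [30, 23] -> [30] and [23]
    Merge: [30] + [23] -> [23, 30]
    Split: [16, 12] -> [16] and [12]
    Merge: [16] + [12] -> [12, 16]
  Merge: [23, 30] + [12, 16] -> [12, 16, 23, 30]
  Split: [46, 24, 11, 23] -> [46, 24] and [11, 23]
    Split: [46, 24] -> [46] and [24]
    Merge: [46] + [24] -> [24, 46]
    Split: [11, 23] -> [11] and [23]
    Merge: [11] + [23] -> [11, 23]
  Merge: [24, 46] + [11, 23] -> [11, 23, 24, 46]
Merge: [12, 16, 23, 30] + [11, 23, 24, 46] -> [11, 12, 16, 23, 23, 24, 30, 46]

Final sorted array: [11, 12, 16, 23, 23, 24, 30, 46]

The merge sort proceeds by recursively splitting the array and merging sorted halves.
After all merges, the sorted array is [11, 12, 16, 23, 23, 24, 30, 46].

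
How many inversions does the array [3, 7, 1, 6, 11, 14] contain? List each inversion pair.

Finding inversions in [3, 7, 1, 6, 11, 14]:

(0, 2): arr[0]=3 > arr[2]=1
(1, 2): arr[1]=7 > arr[2]=1
(1, 3): arr[1]=7 > arr[3]=6

Total inversions: 3

The array has 3 inversion(s): (0,2), (1,2), (1,3). Each pair (i,j) satisfies i < j and arr[i] > arr[j].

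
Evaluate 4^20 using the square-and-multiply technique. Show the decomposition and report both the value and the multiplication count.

Computing 4^20 by squaring (build up from 4^1; each line after the first costs one multiplication):

4^1 = 4
4^2 = (4^1)^2 = 4^2 = 16
4^4 = (4^2)^2 = 16^2 = 256
4^5 = 4 * 4^4 = 4 * 256 = 1024
4^10 = (4^5)^2 = 1024^2 = 1048576
4^20 = (4^10)^2 = 1048576^2 = 1099511627776

Result: 1099511627776
Multiplications needed: 5 (5 lines after 4^1)

4^20 = 1099511627776. Using exponentiation by squaring, this requires 5 multiplications. The key idea: if the exponent is even, square the half-power; if odd, multiply by the base once.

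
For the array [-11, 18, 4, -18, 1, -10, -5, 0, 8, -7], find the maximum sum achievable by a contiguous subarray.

Using Kadane's algorithm on [-11, 18, 4, -18, 1, -10, -5, 0, 8, -7]:

Scanning through the array:
Position 1 (value 18): max_ending_here = 18, max_so_far = 18
Position 2 (value 4): max_ending_here = 22, max_so_far = 22
Position 3 (value -18): max_ending_here = 4, max_so_far = 22
Position 4 (value 1): max_ending_here = 5, max_so_far = 22
Position 5 (value -10): max_ending_here = -5, max_so_far = 22
Position 6 (value -5): max_ending_here = -5, max_so_far = 22
Position 7 (value 0): max_ending_here = 0, max_so_far = 22
Position 8 (value 8): max_ending_here = 8, max_so_far = 22
Position 9 (value -7): max_ending_here = 1, max_so_far = 22

Maximum subarray: [18, 4]
Maximum sum: 22

The maximum subarray is [18, 4] with sum 22. This subarray runs from index 1 to index 2.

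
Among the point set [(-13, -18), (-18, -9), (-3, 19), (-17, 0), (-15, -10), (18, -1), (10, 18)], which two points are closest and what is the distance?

Computing all pairwise distances among 7 points:

d((-13, -18), (-18, -9)) = 10.2956
d((-13, -18), (-3, 19)) = 38.3275
d((-13, -18), (-17, 0)) = 18.4391
d((-13, -18), (-15, -10)) = 8.2462
d((-13, -18), (18, -1)) = 35.3553
d((-13, -18), (10, 18)) = 42.72
d((-18, -9), (-3, 19)) = 31.7648
d((-18, -9), (-17, 0)) = 9.0554
d((-18, -9), (-15, -10)) = 3.1623 <-- minimum
d((-18, -9), (18, -1)) = 36.8782
d((-18, -9), (10, 18)) = 38.8973
d((-3, 19), (-17, 0)) = 23.6008
d((-3, 19), (-15, -10)) = 31.3847
d((-3, 19), (18, -1)) = 29.0
d((-3, 19), (10, 18)) = 13.0384
d((-17, 0), (-15, -10)) = 10.198
d((-17, 0), (18, -1)) = 35.0143
d((-17, 0), (10, 18)) = 32.45
d((-15, -10), (18, -1)) = 34.2053
d((-15, -10), (10, 18)) = 37.5366
d((18, -1), (10, 18)) = 20.6155

Closest pair: (-18, -9) and (-15, -10) with distance 3.1623

The closest pair is (-18, -9) and (-15, -10) with Euclidean distance 3.1623. For 7 points, brute-force pairwise comparison is shown above. For large n, the divide-and-conquer algorithm (sort by x, recurse on halves, check the dividing strip) achieves O(n log n).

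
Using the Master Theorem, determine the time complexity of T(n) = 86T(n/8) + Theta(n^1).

Master Theorem for T(n) = 86T(n/8) + O(n^1):

a = 86, b = 8, c = 1
log_b(a) = log_8(86) = 2.1421

Case 1: c = 1 < log_8(86) = 2.1421
T(n) = O(n^(log_8 86))

For T(n) = 86T(n/8) + O(n^1): log_8(86) = 2.1421. This is Case 1 of the Master Theorem (c < log_b(a), work dominated by leaves), giving O(n^(log_8 86)).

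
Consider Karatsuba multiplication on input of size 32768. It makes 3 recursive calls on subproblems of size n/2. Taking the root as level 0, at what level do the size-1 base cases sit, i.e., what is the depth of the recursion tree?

For divide and conquer with division factor 2:

Problem sizes at each level:
Level 0: 32768
Level 1: 16384
Level 2: 8192
Level 3: 4096
Level 4: 2048
Level 5: 1024
Level 6: 512
Level 7: 256
Level 8: 128
Level 9: 64
Level 10: 32
Level 11: 16
Level 12: 8
Level 13: 4
Level 14: 2
Level 15: 1

The root is level 0 and the size-1 base case is level 15 (the tree spans levels 0 through 15, i.e. 16 levels counting the root), so the depth is the number of divisions: log_2(32768) = 15

The recursion tree depth is log_2(32768) = 15. At each level, the problem size is divided by 2, so it takes 15 divisions to reduce to a base case of size 1. The algorithm makes 3 recursive calls at each level.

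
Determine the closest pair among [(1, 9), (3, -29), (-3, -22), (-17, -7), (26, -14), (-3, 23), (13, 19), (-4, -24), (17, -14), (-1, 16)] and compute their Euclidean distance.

Computing all pairwise distances among 10 points:

d((1, 9), (3, -29)) = 38.0526
d((1, 9), (-3, -22)) = 31.257
d((1, 9), (-17, -7)) = 24.0832
d((1, 9), (26, -14)) = 33.9706
d((1, 9), (-3, 23)) = 14.5602
d((1, 9), (13, 19)) = 15.6205
d((1, 9), (-4, -24)) = 33.3766
d((1, 9), (17, -14)) = 28.0179
d((1, 9), (-1, 16)) = 7.2801
d((3, -29), (-3, -22)) = 9.2195
d((3, -29), (-17, -7)) = 29.7321
d((3, -29), (26, -14)) = 27.4591
d((3, -29), (-3, 23)) = 52.345
d((3, -29), (13, 19)) = 49.0306
d((3, -29), (-4, -24)) = 8.6023
d((3, -29), (17, -14)) = 20.5183
d((3, -29), (-1, 16)) = 45.1774
d((-3, -22), (-17, -7)) = 20.5183
d((-3, -22), (26, -14)) = 30.0832
d((-3, -22), (-3, 23)) = 45.0
d((-3, -22), (13, 19)) = 44.0114
d((-3, -22), (-4, -24)) = 2.2361 <-- minimum
d((-3, -22), (17, -14)) = 21.5407
d((-3, -22), (-1, 16)) = 38.0526
d((-17, -7), (26, -14)) = 43.566
d((-17, -7), (-3, 23)) = 33.1059
d((-17, -7), (13, 19)) = 39.6989
d((-17, -7), (-4, -24)) = 21.4009
d((-17, -7), (17, -14)) = 34.7131
d((-17, -7), (-1, 16)) = 28.0179
d((26, -14), (-3, 23)) = 47.0106
d((26, -14), (13, 19)) = 35.4683
d((26, -14), (-4, -24)) = 31.6228
d((26, -14), (17, -14)) = 9.0
d((26, -14), (-1, 16)) = 40.3609
d((-3, 23), (13, 19)) = 16.4924
d((-3, 23), (-4, -24)) = 47.0106
d((-3, 23), (17, -14)) = 42.0595
d((-3, 23), (-1, 16)) = 7.2801
d((13, 19), (-4, -24)) = 46.2385
d((13, 19), (17, -14)) = 33.2415
d((13, 19), (-1, 16)) = 14.3178
d((-4, -24), (17, -14)) = 23.2594
d((-4, -24), (-1, 16)) = 40.1123
d((17, -14), (-1, 16)) = 34.9857

Closest pair: (-3, -22) and (-4, -24) with distance 2.2361

The closest pair is (-3, -22) and (-4, -24) with Euclidean distance 2.2361. For 10 points, brute-force pairwise comparison is shown above. For large n, the divide-and-conquer algorithm (sort by x, recurse on halves, check the dividing strip) achieves O(n log n).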